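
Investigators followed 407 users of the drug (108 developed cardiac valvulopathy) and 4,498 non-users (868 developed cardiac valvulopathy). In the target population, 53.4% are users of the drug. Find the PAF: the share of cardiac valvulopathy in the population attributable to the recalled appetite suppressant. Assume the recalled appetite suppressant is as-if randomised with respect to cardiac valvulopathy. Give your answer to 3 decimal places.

PAF ≈ 0.167

p₁ = P(outcome | exposed) = 108/407 = 0.26536
p₀ = P(outcome | unexposed) = 868/4498 = 0.19297
Overall risk P(Y=1) = π·p₁ + (1−π)·p₀ = 0.534×0.26536 + 0.466×0.19297 = 0.23163.
Under exogeneity, PAF = [P(Y=1) − p₀] / P(Y=1).
PAF = (0.23163 − 0.19297) / 0.23163 ≈ 0.1669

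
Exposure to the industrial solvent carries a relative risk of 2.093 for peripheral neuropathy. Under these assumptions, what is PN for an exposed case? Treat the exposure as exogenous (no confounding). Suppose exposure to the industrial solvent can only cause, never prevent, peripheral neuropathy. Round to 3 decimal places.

Under exogeneity and monotonicity, PN = (RR − 1) / RR = 1 − 1/RR.
PN = (2.093 − 1) / 2.093 = 1.093 / 2.093 ≈ 0.5222

PN ≈ 0.522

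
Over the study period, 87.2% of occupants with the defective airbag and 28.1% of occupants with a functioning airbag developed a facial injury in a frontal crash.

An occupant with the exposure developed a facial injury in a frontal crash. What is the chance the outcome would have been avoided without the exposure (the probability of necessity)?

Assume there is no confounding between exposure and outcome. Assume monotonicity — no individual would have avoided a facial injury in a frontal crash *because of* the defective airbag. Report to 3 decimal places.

p₁ = 0.872, p₀ = 0.281.
Under exogeneity and monotonicity, PN = (p₁ − p₀) / p₁.
PN = (0.872 − 0.281) / 0.872 = 0.591 / 0.872 ≈ 0.6778

PN ≈ 0.678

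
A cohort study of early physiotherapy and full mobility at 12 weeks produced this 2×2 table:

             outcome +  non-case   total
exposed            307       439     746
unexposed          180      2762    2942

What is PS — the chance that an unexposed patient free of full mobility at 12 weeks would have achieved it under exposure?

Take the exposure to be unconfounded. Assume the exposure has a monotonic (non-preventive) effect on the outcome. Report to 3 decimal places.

PS ≈ 0.373

p₁ = P(outcome | exposed) = 307/746 = 0.41153
p₀ = P(outcome | unexposed) = 180/2942 = 0.061183
Under exogeneity and monotonicity, PS = (p₁ − p₀) / (1 − p₀).
PS = (0.41153 − 0.061183) / (1 − 0.061183) = 0.35035 / 0.93882 ≈ 0.3732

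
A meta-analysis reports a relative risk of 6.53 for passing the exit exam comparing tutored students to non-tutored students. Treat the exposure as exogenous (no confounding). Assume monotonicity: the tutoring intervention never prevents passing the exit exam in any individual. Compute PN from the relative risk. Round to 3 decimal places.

PN ≈ 0.847

Under exogeneity and monotonicity, PN = (RR − 1) / RR = 1 − 1/RR.
PN = (6.53 − 1) / 6.53 = 5.53 / 6.53 ≈ 0.8469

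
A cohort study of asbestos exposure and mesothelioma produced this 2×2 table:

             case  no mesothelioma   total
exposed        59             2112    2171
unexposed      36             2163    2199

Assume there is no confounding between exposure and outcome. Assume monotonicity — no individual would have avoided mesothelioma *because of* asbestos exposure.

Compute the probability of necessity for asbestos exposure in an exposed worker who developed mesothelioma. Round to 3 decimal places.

PN ≈ 0.398

p₁ = P(outcome | exposed) = 59/2171 = 0.027176
p₀ = P(outcome | unexposed) = 36/2199 = 0.016371
Under exogeneity and monotonicity, PN = (p₁ − p₀) / p₁.
PN = (0.027176 − 0.016371) / 0.027176 = 0.010805 / 0.027176 ≈ 0.3976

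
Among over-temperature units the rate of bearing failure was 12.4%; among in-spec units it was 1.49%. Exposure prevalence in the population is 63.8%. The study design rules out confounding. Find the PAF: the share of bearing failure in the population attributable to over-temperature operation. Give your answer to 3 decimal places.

PAF ≈ 0.824

p₁ = 0.124, p₀ = 0.0149.
Overall risk P(Y=1) = π·p₁ + (1−π)·p₀ = 0.638×0.124 + 0.362×0.0149 = 0.084506.
Under exogeneity, PAF = [P(Y=1) − p₀] / P(Y=1).
PAF = (0.084506 − 0.0149) / 0.084506 ≈ 0.8237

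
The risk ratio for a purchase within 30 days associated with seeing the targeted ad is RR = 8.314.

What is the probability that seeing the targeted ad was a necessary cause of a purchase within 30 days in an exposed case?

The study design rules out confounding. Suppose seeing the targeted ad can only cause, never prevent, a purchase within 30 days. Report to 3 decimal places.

Under exogeneity and monotonicity, PN = (RR − 1) / RR = 1 − 1/RR.
PN = (8.314 − 1) / 8.314 = 7.314 / 8.314 ≈ 0.8797

PN ≈ 0.880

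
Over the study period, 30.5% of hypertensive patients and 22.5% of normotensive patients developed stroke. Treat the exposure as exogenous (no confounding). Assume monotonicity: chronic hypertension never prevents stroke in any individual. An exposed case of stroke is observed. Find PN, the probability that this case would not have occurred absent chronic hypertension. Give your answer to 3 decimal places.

PN ≈ 0.262

p₁ = 0.305, p₀ = 0.225.
Under exogeneity and monotonicity, PN = (p₁ − p₀) / p₁.
PN = (0.305 − 0.225) / 0.305 = 0.08 / 0.305 ≈ 0.2623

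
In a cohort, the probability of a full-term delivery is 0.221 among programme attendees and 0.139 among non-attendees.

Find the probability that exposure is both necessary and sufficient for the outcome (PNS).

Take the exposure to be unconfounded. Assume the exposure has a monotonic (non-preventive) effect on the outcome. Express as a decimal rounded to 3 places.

PNS ≈ 0.082

Let p₁ = 0.221, p₀ = 0.139.
Under exogeneity and monotonicity, PNS = p₁ − p₀.
PNS = 0.221 − 0.139 = 0.082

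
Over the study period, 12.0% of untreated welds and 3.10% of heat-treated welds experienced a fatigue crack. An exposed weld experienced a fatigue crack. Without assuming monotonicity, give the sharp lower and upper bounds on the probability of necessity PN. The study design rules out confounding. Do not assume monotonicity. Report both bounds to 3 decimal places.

p₁ = 0.12, p₀ = 0.031.
Under exogeneity alone the bounds on PN are max{0,(p₁−p₀)/p₁} ≤ PN ≤ min{1,(1−p₀)/p₁}.
  lower = (p₁ − p₀)/p₁ = 0.089 / 0.12 ≈ 0.7417
  upper = min{1, (1 − p₀)/p₁} = 0.969 / 0.12 ≈ 8.0750 → capped at 1

0.742 ≤ PN ≤ 1.000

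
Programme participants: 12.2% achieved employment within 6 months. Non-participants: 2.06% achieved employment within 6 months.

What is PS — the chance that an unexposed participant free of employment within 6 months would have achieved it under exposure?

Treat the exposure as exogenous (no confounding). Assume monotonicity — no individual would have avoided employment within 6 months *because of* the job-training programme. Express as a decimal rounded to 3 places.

p₁ = 0.122, p₀ = 0.0206.
Under exogeneity and monotonicity, PS = (p₁ − p₀) / (1 − p₀).
PS = (0.122 − 0.0206) / (1 − 0.0206) = 0.1014 / 0.9794 ≈ 0.1035

PS ≈ 0.104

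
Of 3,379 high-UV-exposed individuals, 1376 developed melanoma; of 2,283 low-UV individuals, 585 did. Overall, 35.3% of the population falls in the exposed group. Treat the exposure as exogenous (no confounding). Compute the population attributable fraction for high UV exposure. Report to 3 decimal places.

PAF ≈ 0.172

p₁ = P(outcome | exposed) = 1376/3379 = 0.40722
p₀ = P(outcome | unexposed) = 585/2283 = 0.25624
Overall risk P(Y=1) = π·p₁ + (1−π)·p₀ = 0.353×0.40722 + 0.647×0.25624 = 0.30954.
Under exogeneity, PAF = [P(Y=1) − p₀] / P(Y=1).
PAF = (0.30954 − 0.25624) / 0.30954 ≈ 0.1722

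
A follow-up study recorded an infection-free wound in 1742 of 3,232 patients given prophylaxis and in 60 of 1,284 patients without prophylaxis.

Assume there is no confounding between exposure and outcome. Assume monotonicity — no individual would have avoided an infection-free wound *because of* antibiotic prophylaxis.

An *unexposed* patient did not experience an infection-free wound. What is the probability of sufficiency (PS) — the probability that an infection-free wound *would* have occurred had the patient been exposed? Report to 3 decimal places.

p₁ = P(outcome | exposed) = 1742/3232 = 0.53899
p₀ = P(outcome | unexposed) = 60/1284 = 0.046729
Under exogeneity and monotonicity, PS = (p₁ − p₀) / (1 − p₀).
PS = (0.53899 − 0.046729) / (1 − 0.046729) = 0.49226 / 0.95327 ≈ 0.5164

PS ≈ 0.516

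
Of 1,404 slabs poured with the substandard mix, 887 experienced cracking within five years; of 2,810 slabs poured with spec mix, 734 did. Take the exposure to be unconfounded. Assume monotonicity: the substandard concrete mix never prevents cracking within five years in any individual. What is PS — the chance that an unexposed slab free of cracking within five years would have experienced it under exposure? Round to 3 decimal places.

p₁ = P(outcome | exposed) = 887/1404 = 0.63177
p₀ = P(outcome | unexposed) = 734/2810 = 0.26121
Under exogeneity and monotonicity, PS = (p₁ − p₀) / (1 − p₀).
PS = (0.63177 − 0.26121) / (1 − 0.26121) = 0.37056 / 0.73879 ≈ 0.5016

PS ≈ 0.502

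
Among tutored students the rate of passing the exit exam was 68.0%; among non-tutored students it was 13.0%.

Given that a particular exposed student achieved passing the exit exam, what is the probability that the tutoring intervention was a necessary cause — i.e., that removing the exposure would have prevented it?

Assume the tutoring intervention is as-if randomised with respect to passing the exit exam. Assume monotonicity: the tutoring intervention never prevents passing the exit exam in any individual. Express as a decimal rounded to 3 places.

p₁ = 0.68, p₀ = 0.13.
Under exogeneity and monotonicity, PN = (p₁ − p₀) / p₁.
PN = (0.68 − 0.13) / 0.68 = 0.55 / 0.68 ≈ 0.8088

PN ≈ 0.809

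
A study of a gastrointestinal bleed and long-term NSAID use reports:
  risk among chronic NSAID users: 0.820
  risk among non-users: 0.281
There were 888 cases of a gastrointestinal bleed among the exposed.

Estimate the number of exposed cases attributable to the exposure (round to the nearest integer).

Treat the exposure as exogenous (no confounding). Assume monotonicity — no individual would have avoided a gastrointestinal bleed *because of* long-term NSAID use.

about 584 cases

Let p₁ = 0.82, p₀ = 0.281.
PN = (p₁ − p₀)/p₁ = (0.82 − 0.281) / 0.82 ≈ 0.65732.
Attributable cases ≈ PN × (exposed cases) = 0.65732 × 888 ≈ 583.70.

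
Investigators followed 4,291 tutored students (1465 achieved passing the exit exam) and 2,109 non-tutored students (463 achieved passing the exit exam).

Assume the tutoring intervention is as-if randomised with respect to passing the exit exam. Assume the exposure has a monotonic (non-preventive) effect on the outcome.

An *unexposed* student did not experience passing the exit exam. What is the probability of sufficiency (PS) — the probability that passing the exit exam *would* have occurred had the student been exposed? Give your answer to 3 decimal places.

p₁ = P(outcome | exposed) = 1465/4291 = 0.34141
p₀ = P(outcome | unexposed) = 463/2109 = 0.21954
Under exogeneity and monotonicity, PS = (p₁ − p₀) / (1 − p₀).
PS = (0.34141 − 0.21954) / (1 − 0.21954) = 0.12188 / 0.78046 ≈ 0.1562

PS ≈ 0.156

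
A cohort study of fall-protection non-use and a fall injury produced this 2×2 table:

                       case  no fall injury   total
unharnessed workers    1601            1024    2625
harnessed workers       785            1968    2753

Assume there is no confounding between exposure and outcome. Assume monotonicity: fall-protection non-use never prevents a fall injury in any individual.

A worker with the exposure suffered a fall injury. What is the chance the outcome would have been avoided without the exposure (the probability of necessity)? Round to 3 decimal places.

PN ≈ 0.532

p₁ = P(outcome | exposed) = 1601/2625 = 0.6099
p₀ = P(outcome | unexposed) = 785/2753 = 0.28514
Under exogeneity and monotonicity, PN = (p₁ − p₀) / p₁.
PN = (0.6099 − 0.28514) / 0.6099 = 0.32476 / 0.6099 ≈ 0.5325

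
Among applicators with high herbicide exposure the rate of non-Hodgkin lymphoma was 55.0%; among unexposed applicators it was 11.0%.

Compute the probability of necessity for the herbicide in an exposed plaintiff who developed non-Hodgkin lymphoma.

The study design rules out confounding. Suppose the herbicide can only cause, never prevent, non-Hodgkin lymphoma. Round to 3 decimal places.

PN ≈ 0.800

p₁ = 0.55, p₀ = 0.11.
Under exogeneity and monotonicity, PN = (p₁ − p₀) / p₁.
PN = (0.55 − 0.11) / 0.55 = 0.44 / 0.55 ≈ 0.8000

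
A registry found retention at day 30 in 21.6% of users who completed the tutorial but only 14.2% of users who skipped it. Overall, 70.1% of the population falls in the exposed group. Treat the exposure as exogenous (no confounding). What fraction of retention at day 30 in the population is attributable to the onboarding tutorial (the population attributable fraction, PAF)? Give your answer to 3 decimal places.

p₁ = 0.216, p₀ = 0.142.
Overall risk P(Y=1) = π·p₁ + (1−π)·p₀ = 0.701×0.216 + 0.299×0.142 = 0.19387.
Under exogeneity, PAF = [P(Y=1) − p₀] / P(Y=1).
PAF = (0.19387 − 0.142) / 0.19387 ≈ 0.2676

PAF ≈ 0.268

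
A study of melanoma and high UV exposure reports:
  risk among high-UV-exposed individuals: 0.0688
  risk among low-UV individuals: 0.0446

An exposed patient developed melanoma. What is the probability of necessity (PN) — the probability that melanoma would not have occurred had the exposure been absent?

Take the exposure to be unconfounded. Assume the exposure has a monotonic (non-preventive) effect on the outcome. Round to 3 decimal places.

PN ≈ 0.352

Let p₁ = 0.0688, p₀ = 0.0446.
Under exogeneity and monotonicity, PN = (p₁ − p₀) / p₁.
PN = (0.0688 − 0.0446) / 0.0688 = 0.0242 / 0.0688 ≈ 0.3517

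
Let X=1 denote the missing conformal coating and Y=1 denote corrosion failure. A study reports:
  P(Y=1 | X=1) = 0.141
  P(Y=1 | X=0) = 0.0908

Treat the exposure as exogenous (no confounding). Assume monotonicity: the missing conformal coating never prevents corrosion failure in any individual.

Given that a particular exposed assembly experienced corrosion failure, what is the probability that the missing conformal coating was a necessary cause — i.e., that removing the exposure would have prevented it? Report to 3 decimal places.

PN ≈ 0.356

Let p₁ = 0.141, p₀ = 0.0908.
Under exogeneity and monotonicity, PN = (p₁ − p₀) / p₁.
PN = (0.141 − 0.0908) / 0.141 = 0.0502 / 0.141 ≈ 0.3560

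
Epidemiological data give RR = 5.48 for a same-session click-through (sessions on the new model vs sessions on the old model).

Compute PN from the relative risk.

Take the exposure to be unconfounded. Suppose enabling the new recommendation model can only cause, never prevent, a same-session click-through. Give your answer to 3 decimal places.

Under exogeneity and monotonicity, PN = (RR − 1) / RR = 1 − 1/RR.
PN = (5.48 − 1) / 5.48 = 4.48 / 5.48 ≈ 0.8175

PN ≈ 0.818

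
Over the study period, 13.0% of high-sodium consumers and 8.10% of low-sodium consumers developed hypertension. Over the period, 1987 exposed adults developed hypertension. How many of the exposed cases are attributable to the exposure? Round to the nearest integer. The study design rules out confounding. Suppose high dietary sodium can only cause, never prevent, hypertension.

p₁ = 0.13, p₀ = 0.081.
PN = (p₁ − p₀)/p₁ = (0.13 − 0.081) / 0.13 ≈ 0.37692.
Attributable cases ≈ PN × (exposed cases) = 0.37692 × 1987 ≈ 748.95.

about 749 cases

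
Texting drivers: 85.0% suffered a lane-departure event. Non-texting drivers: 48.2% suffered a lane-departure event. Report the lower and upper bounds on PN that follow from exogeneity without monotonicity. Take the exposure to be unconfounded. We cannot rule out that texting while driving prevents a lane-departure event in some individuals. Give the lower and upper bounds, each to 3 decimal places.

p₁ = 0.85, p₀ = 0.482.
Under exogeneity alone the bounds on PN are max{0,(p₁−p₀)/p₁} ≤ PN ≤ min{1,(1−p₀)/p₁}.
  lower = (p₁ − p₀)/p₁ = 0.368 / 0.85 ≈ 0.4329
  upper = min{1, (1 − p₀)/p₁} = 0.518 / 0.85 ≈ 0.6094

0.433 ≤ PN ≤ 0.609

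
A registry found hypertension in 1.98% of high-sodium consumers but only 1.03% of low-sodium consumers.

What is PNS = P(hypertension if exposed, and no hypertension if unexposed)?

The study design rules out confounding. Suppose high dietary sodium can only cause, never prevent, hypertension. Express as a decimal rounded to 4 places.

PNS ≈ 0.0095

p₁ = 0.0198, p₀ = 0.0103.
Under exogeneity and monotonicity, PNS = p₁ − p₀.
PNS = 0.0198 − 0.0103 = 0.0095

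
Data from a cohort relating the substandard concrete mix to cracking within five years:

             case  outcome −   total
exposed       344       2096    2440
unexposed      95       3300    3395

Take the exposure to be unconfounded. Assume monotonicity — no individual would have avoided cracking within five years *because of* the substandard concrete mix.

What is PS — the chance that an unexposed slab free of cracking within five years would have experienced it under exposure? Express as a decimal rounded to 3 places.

p₁ = P(outcome | exposed) = 344/2440 = 0.14098
p₀ = P(outcome | unexposed) = 95/3395 = 0.027982
Under exogeneity and monotonicity, PS = (p₁ − p₀)/(1 − p₀).
PS = (0.14098 − 0.027982) / 0.97202 ≈ 0.1163

PS ≈ 0.116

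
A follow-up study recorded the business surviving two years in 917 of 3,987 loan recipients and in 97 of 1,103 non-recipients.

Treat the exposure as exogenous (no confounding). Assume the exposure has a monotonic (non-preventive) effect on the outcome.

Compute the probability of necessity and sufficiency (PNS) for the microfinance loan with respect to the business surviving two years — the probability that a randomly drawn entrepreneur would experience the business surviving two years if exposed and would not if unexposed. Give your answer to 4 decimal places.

p₁ = P(outcome | exposed) = 917/3987 = 0.23
p₀ = P(outcome | unexposed) = 97/1103 = 0.087942
Under exogeneity and monotonicity, PNS = p₁ − p₀.
PNS = 0.23 − 0.087942 = 0.14206

PNS ≈ 0.1421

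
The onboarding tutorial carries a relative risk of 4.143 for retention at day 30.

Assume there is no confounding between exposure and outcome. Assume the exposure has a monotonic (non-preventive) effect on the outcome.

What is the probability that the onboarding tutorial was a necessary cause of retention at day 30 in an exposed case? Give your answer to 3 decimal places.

Under exogeneity and monotonicity, PN = (RR − 1) / RR = 1 − 1/RR.
PN = (4.143 − 1) / 4.143 = 3.143 / 4.143 ≈ 0.7586

PN ≈ 0.759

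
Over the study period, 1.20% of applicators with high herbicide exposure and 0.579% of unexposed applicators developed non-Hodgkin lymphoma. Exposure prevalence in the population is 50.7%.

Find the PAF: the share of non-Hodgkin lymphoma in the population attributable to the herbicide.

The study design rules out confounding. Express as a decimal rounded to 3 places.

p₁ = 0.012, p₀ = 0.00579.
Overall risk P(Y=1) = π·p₁ + (1−π)·p₀ = 0.507×0.012 + 0.493×0.00579 = 0.0089385.
Under exogeneity, PAF = [P(Y=1) − p₀] / P(Y=1).
PAF = (0.0089385 − 0.00579) / 0.0089385 ≈ 0.3522

PAF ≈ 0.352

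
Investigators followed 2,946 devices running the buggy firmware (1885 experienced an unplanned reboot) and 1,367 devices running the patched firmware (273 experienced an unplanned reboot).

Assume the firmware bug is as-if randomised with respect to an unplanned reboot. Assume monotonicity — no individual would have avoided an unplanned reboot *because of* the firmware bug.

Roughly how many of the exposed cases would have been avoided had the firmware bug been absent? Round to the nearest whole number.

about 1297 cases

p₁ = P(outcome | exposed) = 1885/2946 = 0.63985
p₀ = P(outcome | unexposed) = 273/1367 = 0.19971
PN = (p₁ − p₀)/p₁ = (0.63985 − 0.19971) / 0.63985 ≈ 0.68788.
Attributable cases ≈ PN × (exposed cases) = 0.68788 × 1885 ≈ 1296.66.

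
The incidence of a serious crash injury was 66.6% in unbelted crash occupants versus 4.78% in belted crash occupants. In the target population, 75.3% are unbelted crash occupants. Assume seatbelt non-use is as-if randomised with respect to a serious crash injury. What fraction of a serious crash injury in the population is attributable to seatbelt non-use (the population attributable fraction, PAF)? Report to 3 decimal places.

p₁ = 0.666, p₀ = 0.0478.
Overall risk P(Y=1) = π·p₁ + (1−π)·p₀ = 0.753×0.666 + 0.247×0.0478 = 0.5133.
Under exogeneity, PAF = [P(Y=1) − p₀] / P(Y=1).
PAF = (0.5133 − 0.0478) / 0.5133 ≈ 0.9069

PAF ≈ 0.907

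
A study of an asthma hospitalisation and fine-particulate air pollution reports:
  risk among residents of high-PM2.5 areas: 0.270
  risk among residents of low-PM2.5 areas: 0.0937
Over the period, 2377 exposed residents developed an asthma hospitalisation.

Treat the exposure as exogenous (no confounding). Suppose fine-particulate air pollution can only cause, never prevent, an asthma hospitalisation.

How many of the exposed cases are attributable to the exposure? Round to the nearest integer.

Let p₁ = 0.27, p₀ = 0.0937.
PN = (p₁ − p₀)/p₁ = (0.27 − 0.0937) / 0.27 ≈ 0.65296.
Attributable cases ≈ PN × (exposed cases) = 0.65296 × 2377 ≈ 1552.09.

about 1552 cases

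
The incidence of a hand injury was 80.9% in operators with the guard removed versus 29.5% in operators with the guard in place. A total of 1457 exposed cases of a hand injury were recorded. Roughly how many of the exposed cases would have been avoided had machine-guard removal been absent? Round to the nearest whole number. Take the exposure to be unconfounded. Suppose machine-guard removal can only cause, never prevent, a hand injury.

p₁ = 0.809, p₀ = 0.295.
PN = (p₁ − p₀)/p₁ = (0.809 − 0.295) / 0.809 ≈ 0.63535.
Attributable cases ≈ PN × (exposed cases) = 0.63535 × 1457 ≈ 925.71.

about 926 cases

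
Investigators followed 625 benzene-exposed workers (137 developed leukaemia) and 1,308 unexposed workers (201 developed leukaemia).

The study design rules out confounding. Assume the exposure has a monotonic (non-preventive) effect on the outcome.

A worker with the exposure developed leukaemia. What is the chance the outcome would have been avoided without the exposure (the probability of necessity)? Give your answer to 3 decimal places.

PN ≈ 0.299

p₁ = P(outcome | exposed) = 137/625 = 0.2192
p₀ = P(outcome | unexposed) = 201/1308 = 0.15367
Under exogeneity and monotonicity, PN = (p₁ − p₀) / p₁.
PN = (0.2192 − 0.15367) / 0.2192 = 0.06553 / 0.2192 ≈ 0.2990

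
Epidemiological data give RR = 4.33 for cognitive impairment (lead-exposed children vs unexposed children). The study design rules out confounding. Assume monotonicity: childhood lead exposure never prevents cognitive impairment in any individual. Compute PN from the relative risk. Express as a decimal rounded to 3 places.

Under exogeneity and monotonicity, PN = (RR − 1) / RR = 1 − 1/RR.
PN = (4.33 − 1) / 4.33 = 3.33 / 4.33 ≈ 0.7691

PN ≈ 0.769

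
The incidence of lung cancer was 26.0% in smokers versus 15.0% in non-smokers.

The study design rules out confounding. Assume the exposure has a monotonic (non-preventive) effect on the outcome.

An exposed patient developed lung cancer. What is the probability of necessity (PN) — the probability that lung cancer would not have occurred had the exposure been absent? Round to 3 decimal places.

p₁ = 0.26, p₀ = 0.15.
Under exogeneity and monotonicity, PN = (p₁ − p₀) / p₁.
PN = (0.26 − 0.15) / 0.26 = 0.11 / 0.26 ≈ 0.4231

PN ≈ 0.423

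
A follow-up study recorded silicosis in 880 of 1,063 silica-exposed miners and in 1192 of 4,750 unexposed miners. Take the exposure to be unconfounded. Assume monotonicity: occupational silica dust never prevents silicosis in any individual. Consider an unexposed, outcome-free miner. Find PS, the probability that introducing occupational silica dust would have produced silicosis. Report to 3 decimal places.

PS ≈ 0.770

p₁ = P(outcome | exposed) = 880/1063 = 0.82785
p₀ = P(outcome | unexposed) = 1192/4750 = 0.25095
Under exogeneity and monotonicity, PS = (p₁ − p₀) / (1 − p₀).
PS = (0.82785 − 0.25095) / (1 − 0.25095) = 0.5769 / 0.74905 ≈ 0.7702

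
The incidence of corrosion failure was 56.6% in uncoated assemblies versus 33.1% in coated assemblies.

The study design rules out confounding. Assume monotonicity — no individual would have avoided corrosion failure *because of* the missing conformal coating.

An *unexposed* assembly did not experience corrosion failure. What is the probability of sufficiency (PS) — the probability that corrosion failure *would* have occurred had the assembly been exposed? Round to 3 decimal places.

PS ≈ 0.351

p₁ = 0.566, p₀ = 0.331.
Under exogeneity and monotonicity, PS = (p₁ − p₀) / (1 − p₀).
PS = (0.566 − 0.331) / (1 − 0.331) = 0.235 / 0.669 ≈ 0.3513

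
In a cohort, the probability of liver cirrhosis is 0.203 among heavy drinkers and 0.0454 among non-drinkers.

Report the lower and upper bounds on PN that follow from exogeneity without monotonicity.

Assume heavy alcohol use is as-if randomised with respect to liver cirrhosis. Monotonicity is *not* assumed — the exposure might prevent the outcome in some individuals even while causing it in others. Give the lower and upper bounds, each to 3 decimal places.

Let p₁ = 0.203, p₀ = 0.0454.
Under exogeneity alone the bounds on PN are max{0,(p₁−p₀)/p₁} ≤ PN ≤ min{1,(1−p₀)/p₁}.
  lower = (p₁ − p₀)/p₁ = 0.1576 / 0.203 ≈ 0.7764
  upper = min{1, (1 − p₀)/p₁} = 0.9546 / 0.203 ≈ 4.7025 → capped at 1

0.776 ≤ PN ≤ 1.000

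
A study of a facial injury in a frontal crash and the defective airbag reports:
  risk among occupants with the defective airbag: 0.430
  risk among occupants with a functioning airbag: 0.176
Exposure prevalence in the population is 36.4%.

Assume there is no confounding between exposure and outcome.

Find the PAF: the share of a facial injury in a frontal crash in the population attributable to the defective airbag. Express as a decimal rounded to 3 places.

PAF ≈ 0.344

Let p₁ = 0.43, p₀ = 0.176.
Overall risk P(Y=1) = π·p₁ + (1−π)·p₀ = 0.364×0.43 + 0.636×0.176 = 0.26846.
Under exogeneity, PAF = [P(Y=1) − p₀] / P(Y=1).
PAF = (0.26846 − 0.176) / 0.26846 ≈ 0.3444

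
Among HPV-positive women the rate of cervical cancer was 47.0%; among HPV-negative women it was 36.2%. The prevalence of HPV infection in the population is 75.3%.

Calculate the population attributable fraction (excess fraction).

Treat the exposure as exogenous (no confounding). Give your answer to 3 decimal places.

p₁ = 0.47, p₀ = 0.362.
Overall risk P(Y=1) = π·p₁ + (1−π)·p₀ = 0.753×0.47 + 0.247×0.362 = 0.44332.
Under exogeneity, PAF = [P(Y=1) − p₀] / P(Y=1).
PAF = (0.44332 − 0.362) / 0.44332 ≈ 0.1834

PAF ≈ 0.183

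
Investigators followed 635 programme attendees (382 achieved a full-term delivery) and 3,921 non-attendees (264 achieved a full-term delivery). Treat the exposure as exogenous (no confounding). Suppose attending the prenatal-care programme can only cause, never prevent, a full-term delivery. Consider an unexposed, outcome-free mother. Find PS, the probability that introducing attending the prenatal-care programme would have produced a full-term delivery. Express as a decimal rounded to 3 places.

p₁ = P(outcome | exposed) = 382/635 = 0.60157
p₀ = P(outcome | unexposed) = 264/3921 = 0.06733
Under exogeneity and monotonicity, PS = (p₁ − p₀) / (1 − p₀).
PS = (0.60157 − 0.06733) / (1 − 0.06733) = 0.53425 / 0.93267 ≈ 0.5728

PS ≈ 0.573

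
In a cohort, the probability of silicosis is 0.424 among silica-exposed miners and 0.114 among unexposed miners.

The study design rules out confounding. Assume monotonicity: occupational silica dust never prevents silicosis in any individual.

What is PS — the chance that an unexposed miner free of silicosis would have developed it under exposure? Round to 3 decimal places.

PS ≈ 0.350

Let p₁ = 0.424, p₀ = 0.114.
Under exogeneity and monotonicity, PS = (p₁ − p₀) / (1 − p₀).
PS = (0.424 − 0.114) / (1 − 0.114) = 0.31 / 0.886 ≈ 0.3499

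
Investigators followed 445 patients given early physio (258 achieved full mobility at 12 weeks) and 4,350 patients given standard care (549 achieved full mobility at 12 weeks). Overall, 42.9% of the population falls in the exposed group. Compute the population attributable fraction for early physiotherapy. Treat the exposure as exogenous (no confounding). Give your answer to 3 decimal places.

p₁ = P(outcome | exposed) = 258/445 = 0.57978
p₀ = P(outcome | unexposed) = 549/4350 = 0.12621
Overall risk P(Y=1) = π·p₁ + (1−π)·p₀ = 0.429×0.57978 + 0.571×0.12621 = 0.32079.
Under exogeneity, PAF = [P(Y=1) − p₀] / P(Y=1).
PAF = (0.32079 − 0.12621) / 0.32079 ≈ 0.6066

PAF ≈ 0.607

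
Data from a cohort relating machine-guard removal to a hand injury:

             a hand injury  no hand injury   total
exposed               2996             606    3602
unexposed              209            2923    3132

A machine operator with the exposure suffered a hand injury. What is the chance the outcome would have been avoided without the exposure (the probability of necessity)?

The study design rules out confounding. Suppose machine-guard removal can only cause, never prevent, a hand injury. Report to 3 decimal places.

p₁ = P(outcome | exposed) = 2996/3602 = 0.83176
p₀ = P(outcome | unexposed) = 209/3132 = 0.066731
Under exogeneity and monotonicity, PN = (p₁ − p₀)/p₁.
PN = (0.83176 − 0.066731) / 0.83176 ≈ 0.9198

PN ≈ 0.920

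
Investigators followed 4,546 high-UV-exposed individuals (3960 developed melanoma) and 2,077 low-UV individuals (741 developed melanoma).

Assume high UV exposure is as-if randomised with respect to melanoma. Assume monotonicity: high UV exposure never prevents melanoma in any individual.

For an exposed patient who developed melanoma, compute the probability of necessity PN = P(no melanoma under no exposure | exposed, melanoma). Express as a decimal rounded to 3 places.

PN ≈ 0.590

p₁ = P(outcome | exposed) = 3960/4546 = 0.8711
p₀ = P(outcome | unexposed) = 741/2077 = 0.35676
Under exogeneity and monotonicity, PN = (p₁ − p₀) / p₁.
PN = (0.8711 − 0.35676) / 0.8711 = 0.51433 / 0.8711 ≈ 0.5904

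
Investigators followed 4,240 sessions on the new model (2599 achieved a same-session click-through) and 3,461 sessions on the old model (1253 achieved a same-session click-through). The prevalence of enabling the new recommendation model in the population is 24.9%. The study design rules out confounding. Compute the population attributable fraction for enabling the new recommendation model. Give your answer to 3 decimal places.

p₁ = P(outcome | exposed) = 2599/4240 = 0.61297
p₀ = P(outcome | unexposed) = 1253/3461 = 0.36203
Overall risk P(Y=1) = π·p₁ + (1−π)·p₀ = 0.249×0.61297 + 0.751×0.36203 = 0.42452.
Under exogeneity, PAF = [P(Y=1) − p₀] / P(Y=1).
PAF = (0.42452 − 0.36203) / 0.42452 ≈ 0.1472

PAF ≈ 0.147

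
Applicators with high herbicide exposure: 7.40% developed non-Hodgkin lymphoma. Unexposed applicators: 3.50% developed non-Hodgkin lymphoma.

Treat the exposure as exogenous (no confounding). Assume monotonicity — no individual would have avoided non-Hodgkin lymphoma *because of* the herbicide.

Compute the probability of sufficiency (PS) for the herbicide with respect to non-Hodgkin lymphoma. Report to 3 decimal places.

p₁ = 0.074, p₀ = 0.035.
Under exogeneity and monotonicity, PS = (p₁ − p₀) / (1 − p₀).
PS = (0.074 − 0.035) / (1 − 0.035) = 0.039 / 0.965 ≈ 0.0404

PS ≈ 0.040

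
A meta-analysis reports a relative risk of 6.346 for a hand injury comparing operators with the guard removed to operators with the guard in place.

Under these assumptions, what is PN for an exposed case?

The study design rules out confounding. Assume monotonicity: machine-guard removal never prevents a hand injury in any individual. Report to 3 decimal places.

PN ≈ 0.842

Under exogeneity and monotonicity, PN = (RR − 1) / RR = 1 − 1/RR.
PN = (6.346 − 1) / 6.346 = 5.346 / 6.346 ≈ 0.8424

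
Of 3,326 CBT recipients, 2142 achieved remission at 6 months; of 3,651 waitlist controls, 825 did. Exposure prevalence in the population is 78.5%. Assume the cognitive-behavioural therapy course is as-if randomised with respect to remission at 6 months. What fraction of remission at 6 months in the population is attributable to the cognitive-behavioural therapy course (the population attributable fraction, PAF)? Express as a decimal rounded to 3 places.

p₁ = P(outcome | exposed) = 2142/3326 = 0.64402
p₀ = P(outcome | unexposed) = 825/3651 = 0.22597
Overall risk P(Y=1) = π·p₁ + (1−π)·p₀ = 0.785×0.64402 + 0.215×0.22597 = 0.55414.
Under exogeneity, PAF = [P(Y=1) − p₀] / P(Y=1).
PAF = (0.55414 − 0.22597) / 0.55414 ≈ 0.5922

PAF ≈ 0.592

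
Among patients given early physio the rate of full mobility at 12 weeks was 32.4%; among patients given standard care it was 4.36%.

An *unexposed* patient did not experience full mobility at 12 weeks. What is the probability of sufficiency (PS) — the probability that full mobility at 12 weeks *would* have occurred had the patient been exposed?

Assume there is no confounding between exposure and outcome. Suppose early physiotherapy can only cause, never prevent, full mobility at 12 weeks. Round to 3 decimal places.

PS ≈ 0.293

p₁ = 0.324, p₀ = 0.0436.
Under exogeneity and monotonicity, PS = (p₁ − p₀) / (1 − p₀).
PS = (0.324 − 0.0436) / (1 − 0.0436) = 0.2804 / 0.9564 ≈ 0.2932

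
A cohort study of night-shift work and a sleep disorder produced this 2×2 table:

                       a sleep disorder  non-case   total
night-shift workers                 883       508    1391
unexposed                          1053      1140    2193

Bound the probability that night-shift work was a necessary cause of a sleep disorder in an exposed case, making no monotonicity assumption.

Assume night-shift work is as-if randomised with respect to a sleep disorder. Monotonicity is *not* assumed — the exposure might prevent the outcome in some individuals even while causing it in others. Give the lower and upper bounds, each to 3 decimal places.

0.244 ≤ PN ≤ 0.819

p₁ = P(outcome | exposed) = 883/1391 = 0.6348
p₀ = P(outcome | unexposed) = 1053/2193 = 0.48016
Under exogeneity alone the bounds on PN are max{0,(p₁−p₀)/p₁} ≤ PN ≤ min{1,(1−p₀)/p₁}.
  lower = (p₁ − p₀)/p₁ = 0.15463 / 0.6348 ≈ 0.2436
  upper = min{1, (1 − p₀)/p₁} = 0.51984 / 0.6348 ≈ 0.8189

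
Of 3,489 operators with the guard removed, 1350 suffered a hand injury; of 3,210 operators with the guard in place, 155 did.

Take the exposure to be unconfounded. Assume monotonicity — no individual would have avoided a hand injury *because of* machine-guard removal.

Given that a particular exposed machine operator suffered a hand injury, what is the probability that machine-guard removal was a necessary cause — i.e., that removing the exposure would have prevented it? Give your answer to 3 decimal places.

p₁ = P(outcome | exposed) = 1350/3489 = 0.38693
p₀ = P(outcome | unexposed) = 155/3210 = 0.048287
Under exogeneity and monotonicity, PN = (p₁ − p₀) / p₁.
PN = (0.38693 − 0.048287) / 0.38693 = 0.33864 / 0.38693 ≈ 0.8752

PN ≈ 0.875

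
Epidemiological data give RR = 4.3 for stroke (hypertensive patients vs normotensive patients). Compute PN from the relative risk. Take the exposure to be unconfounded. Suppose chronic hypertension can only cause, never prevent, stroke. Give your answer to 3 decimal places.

PN ≈ 0.767

Under exogeneity and monotonicity, PN = (RR − 1) / RR = 1 − 1/RR.
PN = (4.3 − 1) / 4.3 = 3.3 / 4.3 ≈ 0.7674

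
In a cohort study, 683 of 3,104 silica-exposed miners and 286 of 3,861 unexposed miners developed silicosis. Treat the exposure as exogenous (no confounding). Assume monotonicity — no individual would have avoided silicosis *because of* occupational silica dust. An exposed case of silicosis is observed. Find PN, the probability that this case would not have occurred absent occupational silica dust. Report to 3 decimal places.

PN ≈ 0.663

p₁ = P(outcome | exposed) = 683/3104 = 0.22004
p₀ = P(outcome | unexposed) = 286/3861 = 0.074074
Under exogeneity and monotonicity, PN = (p₁ − p₀) / p₁.
PN = (0.22004 − 0.074074) / 0.22004 = 0.14596 / 0.22004 ≈ 0.6634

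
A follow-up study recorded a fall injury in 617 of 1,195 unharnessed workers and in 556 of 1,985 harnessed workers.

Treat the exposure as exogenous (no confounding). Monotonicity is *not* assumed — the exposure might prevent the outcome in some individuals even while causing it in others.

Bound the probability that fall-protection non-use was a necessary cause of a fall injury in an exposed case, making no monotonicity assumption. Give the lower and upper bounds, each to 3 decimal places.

p₁ = P(outcome | exposed) = 617/1195 = 0.51632
p₀ = P(outcome | unexposed) = 556/1985 = 0.2801
Under exogeneity alone the bounds on PN are max{0,(p₁−p₀)/p₁} ≤ PN ≤ min{1,(1−p₀)/p₁}.
  lower = (p₁ − p₀)/p₁ = 0.23622 / 0.51632 ≈ 0.4575
  upper = min{1, (1 − p₀)/p₁} = 0.7199 / 0.51632 ≈ 1.3943 → capped at 1

0.458 ≤ PN ≤ 1.000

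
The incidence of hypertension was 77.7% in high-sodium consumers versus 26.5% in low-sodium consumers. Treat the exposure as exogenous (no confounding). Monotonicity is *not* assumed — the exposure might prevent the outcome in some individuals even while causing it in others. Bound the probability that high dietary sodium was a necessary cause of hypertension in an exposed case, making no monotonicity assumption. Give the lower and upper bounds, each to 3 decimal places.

0.659 ≤ PN ≤ 0.946

p₁ = 0.777, p₀ = 0.265.
Under exogeneity alone the bounds on PN are max{0,(p₁−p₀)/p₁} ≤ PN ≤ min{1,(1−p₀)/p₁}.
  lower = (p₁ − p₀)/p₁ = 0.512 / 0.777 ≈ 0.6589
  upper = min{1, (1 − p₀)/p₁} = 0.735 / 0.777 ≈ 0.9459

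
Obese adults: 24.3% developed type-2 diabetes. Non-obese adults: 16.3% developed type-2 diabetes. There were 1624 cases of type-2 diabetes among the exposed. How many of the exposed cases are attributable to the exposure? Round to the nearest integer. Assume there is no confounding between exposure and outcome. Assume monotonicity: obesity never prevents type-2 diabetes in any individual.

about 535 cases

p₁ = 0.243, p₀ = 0.163.
PN = (p₁ − p₀)/p₁ = (0.243 − 0.163) / 0.243 ≈ 0.32922.
Attributable cases ≈ PN × (exposed cases) = 0.32922 × 1624 ≈ 534.65.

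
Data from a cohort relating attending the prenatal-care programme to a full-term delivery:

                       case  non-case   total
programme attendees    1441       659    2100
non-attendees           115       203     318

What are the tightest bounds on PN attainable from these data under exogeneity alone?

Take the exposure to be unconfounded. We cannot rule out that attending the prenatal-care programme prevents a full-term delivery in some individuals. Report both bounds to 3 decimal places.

p₁ = P(outcome | exposed) = 1441/2100 = 0.68619
p₀ = P(outcome | unexposed) = 115/318 = 0.36164
Under exogeneity alone the bounds on PN are max{0,(p₁−p₀)/p₁} ≤ PN ≤ min{1,(1−p₀)/p₁}.
  lower = (p₁ − p₀)/p₁ = 0.32456 / 0.68619 ≈ 0.4730
  upper = min{1, (1 − p₀)/p₁} = 0.63836 / 0.68619 ≈ 0.9303

0.473 ≤ PN ≤ 0.930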